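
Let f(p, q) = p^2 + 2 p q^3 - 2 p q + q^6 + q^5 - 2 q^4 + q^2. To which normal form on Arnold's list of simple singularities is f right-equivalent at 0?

A_4

The Hessian of f at 0 is [[2, -2], [-2, 2]] with rank 1, so corank 1. A Groebner basis of the Jacobian ideal J(f) in C{p,q} is {p + q^3 - q, p^2 - q^2, p*q - q^2}; counting standard monomials gives mu = 4. Corank 1: A-series; mu = 4 gives A_4.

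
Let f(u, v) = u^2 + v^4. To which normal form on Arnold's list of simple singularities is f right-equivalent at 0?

A_3

The Hessian of f at 0 is [[2, 0], [0, 0]] with rank 1, so corank 1. A Groebner basis of the Jacobian ideal J(f) in C{u,v} is {v^3, u}; counting standard monomials gives mu = 3. Corank 1: A-series; mu = 3 gives A_3.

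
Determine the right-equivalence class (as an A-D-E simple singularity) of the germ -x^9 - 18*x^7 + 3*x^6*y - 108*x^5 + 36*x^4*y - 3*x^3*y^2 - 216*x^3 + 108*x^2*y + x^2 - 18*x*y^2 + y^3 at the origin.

A2

The Hessian of f at 0 has rank 1. Corank 1: A-series; mu = 2 gives A_2.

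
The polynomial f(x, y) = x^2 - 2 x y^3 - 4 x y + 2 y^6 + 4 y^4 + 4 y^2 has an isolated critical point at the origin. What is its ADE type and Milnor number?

Type A_{5}, Milnor number mu = 5.

The Hessian of f at 0 has rank 1. Corank 1: A-series; mu = 5 gives A_5.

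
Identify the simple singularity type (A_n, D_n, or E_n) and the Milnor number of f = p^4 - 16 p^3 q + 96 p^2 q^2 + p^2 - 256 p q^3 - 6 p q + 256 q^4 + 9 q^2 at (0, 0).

Type A_{3}, Milnor number mu = 3.

The Hessian of f at 0 is [[2, -6], [-6, 18]] with rank 1, so corank 1. A Groebner basis of the Jacobian ideal J(f) in C{p,q} is {q^3, p - 3*q}; counting standard monomials gives mu = 3. Corank 1: A-series; mu = 3 gives A_3.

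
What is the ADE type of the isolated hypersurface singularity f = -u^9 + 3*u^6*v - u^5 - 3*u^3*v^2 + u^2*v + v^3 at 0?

The Hessian of f at 0 has rank 0. Corank 2; j^3 = v*(u^2 + v^2) splits into three distinct lines over C (the quadratic factor has nonzero discriminant), so D_4.

D_{4}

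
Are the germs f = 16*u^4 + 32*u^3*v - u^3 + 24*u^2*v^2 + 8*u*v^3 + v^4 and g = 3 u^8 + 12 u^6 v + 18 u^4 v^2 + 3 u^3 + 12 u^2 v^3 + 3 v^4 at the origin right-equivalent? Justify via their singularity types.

Yes.

The Hessian of f at 0 is [[0, 0], [0, 0]] with rank 0, so corank 2. A Groebner basis of the Jacobian ideal J(f) in C{u,v} is {v^4, u*v^2 + v^3/6, u^2}; counting standard monomials gives mu = 6. Corank 2; j^3 = -u^3 is a perfect cube, so E-series; the 4-jet and mu = 6 give E_6. The Hessian of g at 0 is [[0, 0], [0, 0]] with rank 0, so corank 2. A Groebner basis of the Jacobian ideal J(g) in C{u,v} is {v^3, u^2}; counting standard monomials gives mu = 6. Corank 2; j^3 = 3*u^3 is a perfect cube, so E-series; the 4-jet and mu = 6 give E_6. Both have type E_6, hence right-equivalent.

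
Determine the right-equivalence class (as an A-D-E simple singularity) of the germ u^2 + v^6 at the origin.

The Hessian of f at 0 is [[2, 0], [0, 0]] with rank 1, so corank 1. A Groebner basis of the Jacobian ideal J(f) in C{u,v} is {v^5, u}; counting standard monomials gives mu = 5. Corank 1: A-series; mu = 5 gives A_5.

A_5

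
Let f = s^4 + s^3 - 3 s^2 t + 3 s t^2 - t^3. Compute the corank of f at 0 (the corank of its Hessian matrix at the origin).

Hessian at 0 has rank 0.

2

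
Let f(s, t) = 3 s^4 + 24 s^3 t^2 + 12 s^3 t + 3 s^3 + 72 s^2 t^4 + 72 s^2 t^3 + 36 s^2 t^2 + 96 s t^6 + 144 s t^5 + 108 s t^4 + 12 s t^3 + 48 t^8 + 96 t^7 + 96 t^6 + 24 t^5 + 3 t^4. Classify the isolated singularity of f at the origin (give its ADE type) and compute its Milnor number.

Type E6, Milnor number mu = 6.

The Hessian of f at 0 is [[0, 0], [0, 0]] with rank 0, so corank 2. A Groebner basis of the Jacobian ideal J(f) in C{s,t} is {s^3, s^2*t, s^2/4 + s*t^2, -3*s^2/4 + t^3}; counting standard monomials gives mu = 6. Corank 2; j^3 = 3*s^3 is a perfect cube, so E-series; the 4-jet and mu = 6 give E_6.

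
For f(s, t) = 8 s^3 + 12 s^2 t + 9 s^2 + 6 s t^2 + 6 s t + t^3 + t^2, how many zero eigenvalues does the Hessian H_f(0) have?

The Hessian at 0 is [[18, 6], [6, 2]] of rank 1; hence corank 1.

1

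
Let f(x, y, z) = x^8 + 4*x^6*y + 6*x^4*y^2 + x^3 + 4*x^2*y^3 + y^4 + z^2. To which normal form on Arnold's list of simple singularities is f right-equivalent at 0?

E_6

The Hessian of f at 0 is [[0, 0, 0], [0, 0, 0], [0, 0, 2]] with rank 1, so corank 2. A Groebner basis of the Jacobian ideal J(f) in C{x,y,z} is {y^3, x^2, z}; counting standard monomials gives mu = 6. Corank 2; j^3 = x^3 is a perfect cube, so E-series; the 4-jet and mu = 6 give E_6.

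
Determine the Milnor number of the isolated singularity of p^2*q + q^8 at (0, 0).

The Hessian of f at 0 has rank 0. Corank 2; j^3 = p^2*q has shape L^2 M (L != M), so D-series; mu = 9 gives D_9.

9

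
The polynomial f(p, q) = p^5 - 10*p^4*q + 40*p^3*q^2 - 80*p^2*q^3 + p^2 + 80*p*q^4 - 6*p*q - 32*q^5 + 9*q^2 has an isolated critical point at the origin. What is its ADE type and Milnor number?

Type A_4, Milnor number mu = 4.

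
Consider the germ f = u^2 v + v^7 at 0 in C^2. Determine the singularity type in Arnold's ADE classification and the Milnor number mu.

Type D8, Milnor number mu = 8.

The Hessian of f at 0 has rank 0. Corank 2; j^3 = u^2*v has shape L^2 M (L != M), so D-series; mu = 8 gives D_8.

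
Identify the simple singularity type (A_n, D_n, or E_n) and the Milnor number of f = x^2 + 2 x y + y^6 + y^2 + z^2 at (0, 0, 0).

Type A_{5}, Milnor number mu = 5.

The Hessian of f at 0 has rank 2. Corank 1: A-series; mu = 5 gives A_5.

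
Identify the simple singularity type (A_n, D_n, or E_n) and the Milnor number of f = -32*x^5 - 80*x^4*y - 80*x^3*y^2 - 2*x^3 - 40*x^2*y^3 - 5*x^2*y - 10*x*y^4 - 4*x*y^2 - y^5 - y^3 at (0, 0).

Type D_{6}, Milnor number mu = 6.

The Hessian of f at 0 is [[0, 0], [0, 0]] with rank 0, so corank 2. A Groebner basis of the Jacobian ideal J(f) in C{x,y} is {x*y/10 + y^4 + y^2/10, x*y^2 + y^3, x^2 + 3*x*y/2 + y^2/2}; counting standard monomials gives mu = 6. Corank 2; j^3 = -(x + y)^2*(2*x + y) has shape L^2 M (L != M), so D-series; mu = 6 gives D_6.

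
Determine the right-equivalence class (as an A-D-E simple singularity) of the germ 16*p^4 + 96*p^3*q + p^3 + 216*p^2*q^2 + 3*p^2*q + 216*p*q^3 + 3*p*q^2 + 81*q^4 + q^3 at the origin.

E_6

The Hessian of f at 0 has rank 0. Corank 2; j^3 = (p + q)^3 is a perfect cube, so E-series; the 4-jet and mu = 6 give E_6.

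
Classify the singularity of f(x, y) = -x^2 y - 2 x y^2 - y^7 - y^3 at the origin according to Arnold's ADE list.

D8

The Hessian of f at 0 has rank 0. Corank 2; j^3 = -y*(x + y)^2 has shape L^2 M (L != M), so D-series; mu = 8 gives D_8.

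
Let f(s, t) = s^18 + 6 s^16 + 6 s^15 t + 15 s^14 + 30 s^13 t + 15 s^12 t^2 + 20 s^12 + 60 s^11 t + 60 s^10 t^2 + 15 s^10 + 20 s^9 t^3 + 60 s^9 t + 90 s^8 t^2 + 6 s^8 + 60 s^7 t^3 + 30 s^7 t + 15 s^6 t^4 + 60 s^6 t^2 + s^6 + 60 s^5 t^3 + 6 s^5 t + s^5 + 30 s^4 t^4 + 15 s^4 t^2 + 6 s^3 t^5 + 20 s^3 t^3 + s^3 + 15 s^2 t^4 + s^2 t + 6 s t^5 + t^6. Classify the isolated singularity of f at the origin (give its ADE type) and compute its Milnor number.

Type D_7, Milnor number mu = 7.

The Hessian of f at 0 is [[0, 0], [0, 0]] with rank 0, so corank 2. A Groebner basis of the Jacobian ideal J(f) in C{s,t} is {-s*t/6 + t^5, s*t^2, s^2 + s*t}; counting standard monomials gives mu = 7. Corank 2; j^3 = s^2*(s + t) has shape L^2 M (L != M), so D-series; mu = 7 gives D_7.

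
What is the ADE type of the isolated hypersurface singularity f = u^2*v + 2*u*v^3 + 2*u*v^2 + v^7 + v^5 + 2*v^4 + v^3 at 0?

D_8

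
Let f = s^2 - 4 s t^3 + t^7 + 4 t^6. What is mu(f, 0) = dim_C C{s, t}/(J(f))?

6

The Hessian of f at 0 has rank 1. Corank 1: A-series; mu = 6 gives A_6.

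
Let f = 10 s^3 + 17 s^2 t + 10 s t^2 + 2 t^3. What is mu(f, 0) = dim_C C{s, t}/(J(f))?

4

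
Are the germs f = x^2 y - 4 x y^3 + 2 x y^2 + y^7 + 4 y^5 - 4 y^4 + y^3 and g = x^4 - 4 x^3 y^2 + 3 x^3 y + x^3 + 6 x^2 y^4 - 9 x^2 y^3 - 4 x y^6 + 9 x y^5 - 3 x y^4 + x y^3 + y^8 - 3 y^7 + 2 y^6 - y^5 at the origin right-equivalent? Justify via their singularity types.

The Hessian of f at 0 is [[0, 0], [0, 0]] with rank 0, so corank 2. A Groebner basis of the Jacobian ideal J(f) in C{x,y} is {x^2*y^2 + x^2*y + 4*x^2/7 + 5*x*y^2/14 + 23*x*y/28 + y^2/4, x^3 + 3*x^2*y + 8*x^2/7 + 5*x*y^2/7 + 23*x*y/14 + y^2/2, -x*y/2 + y^3 - y^2/2}; counting standard monomials gives mu = 8. Corank 2; j^3 = y*(x + y)^2 has shape L^2 M (L != M), so D-series; mu = 8 gives D_8. The Hessian of g at 0 is [[0, 0], [0, 0]] with rank 0, so corank 2. A Groebner basis of the Jacobian ideal J(g) in C{x,y} is {-x^2/2 + y^4 - y^3/6, x^3, x^2*y + x^2/6 + y^3/18, -5*x^2/6 + x*y^2 - 5*y^3/18}; counting standard monomials gives mu = 7. Corank 2; j^3 = x^3 is a perfect cube, so E-series; the 4-jet and mu = 7 give E_7. f is D_8 but g is E_7, hence not right-equivalent.

No.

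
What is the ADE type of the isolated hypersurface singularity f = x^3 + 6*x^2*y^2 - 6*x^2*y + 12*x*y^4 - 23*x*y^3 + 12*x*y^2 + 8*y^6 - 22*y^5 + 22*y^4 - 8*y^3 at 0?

The Hessian of f at 0 has rank 0. Corank 2; j^3 = (x - 2*y)^3 is a perfect cube, so E-series; the 4-jet and mu = 7 give E_7.

E7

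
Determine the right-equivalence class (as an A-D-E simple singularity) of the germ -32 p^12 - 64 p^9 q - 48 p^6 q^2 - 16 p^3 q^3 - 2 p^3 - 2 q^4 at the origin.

The Hessian of f at 0 has rank 0. Corank 2; j^3 = -2*p^3 is a perfect cube, so E-series; the 4-jet and mu = 6 give E_6.

E6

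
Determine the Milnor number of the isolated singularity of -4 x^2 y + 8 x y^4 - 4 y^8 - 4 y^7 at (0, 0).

The Hessian of f at 0 has rank 0. Corank 2; j^3 = -4*x^2*y has shape L^2 M (L != M), so D-series; mu = 9 gives D_9.

9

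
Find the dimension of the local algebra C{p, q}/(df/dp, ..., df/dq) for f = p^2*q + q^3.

4

The Hessian of f at 0 has rank 0. Corank 2; j^3 = q*(p^2 + q^2) splits into three distinct lines over C (the quadratic factor has nonzero discriminant), so D_4.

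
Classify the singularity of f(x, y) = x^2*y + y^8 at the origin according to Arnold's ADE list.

D_9

The Hessian of f at 0 has rank 0. Corank 2; j^3 = x^2*y has shape L^2 M (L != M), so D-series; mu = 9 gives D_9.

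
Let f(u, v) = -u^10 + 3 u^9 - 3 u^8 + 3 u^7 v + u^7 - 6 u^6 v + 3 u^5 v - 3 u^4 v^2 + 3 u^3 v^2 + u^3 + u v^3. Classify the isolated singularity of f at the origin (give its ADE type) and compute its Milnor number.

The Hessian of f at 0 has rank 0. Corank 2; j^3 = u^3 is a perfect cube, so E-series; the 4-jet and mu = 7 give E_7.

Type E_{7}, Milnor number mu = 7.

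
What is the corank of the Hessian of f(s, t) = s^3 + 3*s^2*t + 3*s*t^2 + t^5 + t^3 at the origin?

2

The Hessian at 0 is [[0, 0], [0, 0]] of rank 0; hence corank 2.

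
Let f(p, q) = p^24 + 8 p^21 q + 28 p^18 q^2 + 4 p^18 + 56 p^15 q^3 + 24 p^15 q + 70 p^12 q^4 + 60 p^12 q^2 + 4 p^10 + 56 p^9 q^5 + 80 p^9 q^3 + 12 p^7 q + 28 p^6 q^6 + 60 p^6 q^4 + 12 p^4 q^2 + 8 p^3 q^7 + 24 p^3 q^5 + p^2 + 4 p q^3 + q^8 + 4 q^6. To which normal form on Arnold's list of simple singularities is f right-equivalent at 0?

The Hessian of f at 0 has rank 1. Corank 1: A-series; mu = 7 gives A_7.

A_7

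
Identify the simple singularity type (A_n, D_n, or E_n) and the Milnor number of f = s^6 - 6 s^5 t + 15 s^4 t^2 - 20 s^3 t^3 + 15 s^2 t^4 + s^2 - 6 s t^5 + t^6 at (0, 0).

Type A_5, Milnor number mu = 5.

The Hessian of f at 0 is [[2, 0], [0, 0]] with rank 1, so corank 1. A Groebner basis of the Jacobian ideal J(f) in C{s,t} is {t^5, s}; counting standard monomials gives mu = 5. Corank 1: A-series; mu = 5 gives A_5.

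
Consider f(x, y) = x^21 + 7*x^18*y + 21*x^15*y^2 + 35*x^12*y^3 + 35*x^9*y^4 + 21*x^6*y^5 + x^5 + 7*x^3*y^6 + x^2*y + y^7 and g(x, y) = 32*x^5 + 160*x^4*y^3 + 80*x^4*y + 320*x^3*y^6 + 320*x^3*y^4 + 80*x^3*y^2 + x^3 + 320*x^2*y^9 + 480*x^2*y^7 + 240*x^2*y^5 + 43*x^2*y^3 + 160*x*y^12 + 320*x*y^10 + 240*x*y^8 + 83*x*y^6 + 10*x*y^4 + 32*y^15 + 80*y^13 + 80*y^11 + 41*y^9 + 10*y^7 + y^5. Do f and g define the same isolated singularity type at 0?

The Hessian of f at 0 has rank 0. Corank 2; j^3 = x^2*y has shape L^2 M (L != M), so D-series; mu = 8 gives D_8. The Hessian of g at 0 has rank 0. Corank 2; j^3 = x^3 is a perfect cube, so E-series; the 5-jet and mu = 8 give E_8. f is D_8 but g is E_8, hence not right-equivalent.

No.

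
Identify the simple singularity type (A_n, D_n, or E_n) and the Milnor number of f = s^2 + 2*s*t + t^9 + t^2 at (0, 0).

Type A8, Milnor number mu = 8.

The Hessian of f at 0 has rank 1. Corank 1: A-series; mu = 8 gives A_8.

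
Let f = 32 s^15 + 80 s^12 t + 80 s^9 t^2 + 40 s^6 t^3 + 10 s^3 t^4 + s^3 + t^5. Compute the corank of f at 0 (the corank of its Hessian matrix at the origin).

2

Hessian at 0 has rank 0.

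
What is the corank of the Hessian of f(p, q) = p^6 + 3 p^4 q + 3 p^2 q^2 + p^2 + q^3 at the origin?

Hessian at 0 has rank 1.

1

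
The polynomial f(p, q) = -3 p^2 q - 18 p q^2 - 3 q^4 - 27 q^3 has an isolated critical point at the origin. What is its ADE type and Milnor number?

The Hessian of f at 0 is [[0, 0], [0, 0]] with rank 0, so corank 2. A Groebner basis of the Jacobian ideal J(f) in C{p,q} is {p^3 - 27*p^2/4 + 243*q^2/4, p^2/4 + q^3 - 9*q^2/4, p*q + 3*q^2}; counting standard monomials gives mu = 5. Corank 2; j^3 = -3*q*(p + 3*q)^2 has shape L^2 M (L != M), so D-series; mu = 5 gives D_5.

Type D_5, Milnor number mu = 5.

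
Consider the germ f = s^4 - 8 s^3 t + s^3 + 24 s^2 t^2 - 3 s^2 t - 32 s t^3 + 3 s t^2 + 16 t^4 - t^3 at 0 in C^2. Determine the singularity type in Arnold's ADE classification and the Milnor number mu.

Type E6, Milnor number mu = 6.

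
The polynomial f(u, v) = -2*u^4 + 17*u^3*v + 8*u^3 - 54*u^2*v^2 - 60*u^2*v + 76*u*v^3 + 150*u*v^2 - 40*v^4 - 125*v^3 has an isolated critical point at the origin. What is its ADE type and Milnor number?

Type E7, Milnor number mu = 7.

The Hessian of f at 0 is [[0, 0], [0, 0]] with rank 0, so corank 2. A Groebner basis of the Jacobian ideal J(f) in C{u,v} is {768*u^2 - 3840*u*v + v^4 - 8*v^3 + 4800*v^2, u^3 - 540*u^2 + 2700*u*v - 10*v^3 - 3375*v^2, u^2*v - 152*u^2 + 760*u*v - 14*v^3/3 - 950*v^2, -32*u^2 + u*v^2 + 160*u*v - 13*v^3/6 - 200*v^2}; counting standard monomials gives mu = 7. Corank 2; j^3 = (2*u - 5*v)^3 is a perfect cube, so E-series; the 4-jet and mu = 7 give E_7.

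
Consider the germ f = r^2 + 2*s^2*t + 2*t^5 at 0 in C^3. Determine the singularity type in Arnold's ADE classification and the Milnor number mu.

The Hessian of f at 0 is [[0, 0, 0], [0, 0, 0], [0, 0, 2]] with rank 1, so corank 2. A Groebner basis of the Jacobian ideal J(f) in C{s,t,r} is {s^2/5 + t^4, s^3, s*t, r}; counting standard monomials gives mu = 6. Corank 2; j^3 = 2*s^2*t has shape L^2 M (L != M), so D-series; mu = 6 gives D_6.

Type D_{6}, Milnor number mu = 6.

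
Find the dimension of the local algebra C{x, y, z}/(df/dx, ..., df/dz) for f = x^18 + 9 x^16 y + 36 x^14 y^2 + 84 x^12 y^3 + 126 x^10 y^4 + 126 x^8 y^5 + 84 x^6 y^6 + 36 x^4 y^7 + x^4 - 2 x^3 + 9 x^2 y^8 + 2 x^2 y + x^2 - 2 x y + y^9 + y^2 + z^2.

8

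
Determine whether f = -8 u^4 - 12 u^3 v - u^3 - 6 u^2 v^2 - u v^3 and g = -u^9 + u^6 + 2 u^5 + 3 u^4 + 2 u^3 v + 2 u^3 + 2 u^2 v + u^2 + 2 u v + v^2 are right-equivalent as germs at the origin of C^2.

No.

The Hessian of f at 0 has rank 0. Corank 2; j^3 = -u^3 is a perfect cube, so E-series; the 4-jet and mu = 7 give E_7. The Hessian of g at 0 has rank 1. Corank 1: A-series; mu = 8 gives A_8. f is E_7 but g is A_8, hence not right-equivalent.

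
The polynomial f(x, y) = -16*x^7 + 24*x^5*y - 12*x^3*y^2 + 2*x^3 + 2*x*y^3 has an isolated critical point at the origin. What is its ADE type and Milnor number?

The Hessian of f at 0 is [[0, 0], [0, 0]] with rank 0, so corank 2. A Groebner basis of the Jacobian ideal J(f) in C{x,y} is {x^3, x*y^2, 3*x^2 + y^3}; counting standard monomials gives mu = 7. Corank 2; j^3 = 2*x^3 is a perfect cube, so E-series; the 4-jet and mu = 7 give E_7.

Type E_7, Milnor number mu = 7.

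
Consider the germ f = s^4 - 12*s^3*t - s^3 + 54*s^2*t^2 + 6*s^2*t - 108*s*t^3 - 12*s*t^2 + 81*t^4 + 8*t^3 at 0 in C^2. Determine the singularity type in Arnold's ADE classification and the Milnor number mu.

Type E_{6}, Milnor number mu = 6.

The Hessian of f at 0 is [[0, 0], [0, 0]] with rank 0, so corank 2. A Groebner basis of the Jacobian ideal J(f) in C{s,t} is {t^4, s*t^2 - 7*t^3/3, s^2 - 4*s*t + 4*t^2}; counting standard monomials gives mu = 6. Corank 2; j^3 = -(s - 2*t)^3 is a perfect cube, so E-series; the 4-jet and mu = 6 give E_6.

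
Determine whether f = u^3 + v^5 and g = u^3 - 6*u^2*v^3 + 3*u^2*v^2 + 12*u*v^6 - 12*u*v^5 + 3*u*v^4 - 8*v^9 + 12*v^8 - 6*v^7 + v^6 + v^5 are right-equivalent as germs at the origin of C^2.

Yes.

The Hessian of f at 0 has rank 0. Corank 2; j^3 = u^3 is a perfect cube, so E-series; the 5-jet and mu = 8 give E_8. The Hessian of g at 0 has rank 0. Corank 2; j^3 = u^3 is a perfect cube, so E-series; the 5-jet and mu = 8 give E_8. Both have type E_8, hence right-equivalent.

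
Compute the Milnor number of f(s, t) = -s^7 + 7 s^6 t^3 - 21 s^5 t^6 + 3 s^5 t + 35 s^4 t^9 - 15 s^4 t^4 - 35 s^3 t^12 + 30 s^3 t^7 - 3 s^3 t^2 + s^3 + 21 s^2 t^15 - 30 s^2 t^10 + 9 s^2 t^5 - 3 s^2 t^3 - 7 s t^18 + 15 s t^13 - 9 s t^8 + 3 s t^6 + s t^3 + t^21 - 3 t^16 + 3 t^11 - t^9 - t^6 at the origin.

The Hessian of f at 0 has rank 0. Corank 2; j^3 = s^3 is a perfect cube, so E-series; the 4-jet and mu = 7 give E_7.

7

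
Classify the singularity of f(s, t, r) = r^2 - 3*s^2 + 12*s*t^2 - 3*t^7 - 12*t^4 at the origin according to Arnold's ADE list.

A6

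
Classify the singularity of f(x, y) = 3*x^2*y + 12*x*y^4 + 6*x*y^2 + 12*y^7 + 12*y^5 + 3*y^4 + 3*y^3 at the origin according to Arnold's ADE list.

D_{5}

The Hessian of f at 0 is [[0, 0], [0, 0]] with rank 0, so corank 2. A Groebner basis of the Jacobian ideal J(f) in C{x,y} is {x^3 - x^2/4 + y^2/4, x^2/4 + y^3 - y^2/4, x*y + y^2}; counting standard monomials gives mu = 5. Corank 2; j^3 = 3*y*(x + y)^2 has shape L^2 M (L != M), so D-series; mu = 5 gives D_5.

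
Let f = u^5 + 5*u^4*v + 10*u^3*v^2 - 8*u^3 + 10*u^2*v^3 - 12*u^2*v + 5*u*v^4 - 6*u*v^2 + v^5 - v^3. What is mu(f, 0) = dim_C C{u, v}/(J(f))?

8

The Hessian of f at 0 has rank 0. Corank 2; j^3 = -(2*u + v)^3 is a perfect cube, so E-series; the 5-jet and mu = 8 give E_8.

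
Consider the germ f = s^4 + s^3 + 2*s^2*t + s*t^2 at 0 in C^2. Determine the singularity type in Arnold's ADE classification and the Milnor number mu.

Type D_{5}, Milnor number mu = 5.

The Hessian of f at 0 has rank 0. Corank 2; j^3 = s*(s + t)^2 has shape L^2 M (L != M), so D-series; mu = 5 gives D_5.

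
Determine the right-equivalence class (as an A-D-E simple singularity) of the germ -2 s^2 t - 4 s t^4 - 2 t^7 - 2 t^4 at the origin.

D_{5}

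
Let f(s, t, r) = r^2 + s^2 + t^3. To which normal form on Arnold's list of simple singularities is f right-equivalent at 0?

The Hessian of f at 0 is [[2, 0, 0], [0, 0, 0], [0, 0, 2]] with rank 2, so corank 1. A Groebner basis of the Jacobian ideal J(f) in C{s,t,r} is {t^2, s, r}; counting standard monomials gives mu = 2. Corank 1: A-series; mu = 2 gives A_2.

A2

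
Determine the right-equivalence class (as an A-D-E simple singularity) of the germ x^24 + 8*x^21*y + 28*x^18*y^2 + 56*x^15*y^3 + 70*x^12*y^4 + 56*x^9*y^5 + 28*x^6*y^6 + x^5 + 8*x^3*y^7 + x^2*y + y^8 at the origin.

D_9

The Hessian of f at 0 has rank 0. Corank 2; j^3 = x^2*y has shape L^2 M (L != M), so D-series; mu = 9 gives D_9.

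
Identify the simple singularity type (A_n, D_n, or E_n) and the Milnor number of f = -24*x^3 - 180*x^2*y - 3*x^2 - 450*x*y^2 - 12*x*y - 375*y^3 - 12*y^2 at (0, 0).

Type A_{2}, Milnor number mu = 2.

The Hessian of f at 0 is [[-6, -12], [-12, -24]] with rank 1, so corank 1. A Groebner basis of the Jacobian ideal J(f) in C{x,y} is {y^2, x + 2*y}; counting standard monomials gives mu = 2. Corank 1: A-series; mu = 2 gives A_2.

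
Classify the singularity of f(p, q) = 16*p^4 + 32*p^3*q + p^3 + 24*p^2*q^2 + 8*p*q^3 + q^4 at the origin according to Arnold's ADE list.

E_6

The Hessian of f at 0 has rank 0. Corank 2; j^3 = p^3 is a perfect cube, so E-series; the 4-jet and mu = 6 give E_6.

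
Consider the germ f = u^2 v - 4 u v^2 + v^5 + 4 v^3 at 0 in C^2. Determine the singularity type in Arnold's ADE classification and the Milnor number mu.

Type D_6, Milnor number mu = 6.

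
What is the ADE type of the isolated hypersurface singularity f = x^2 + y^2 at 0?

A1

The Hessian of f at 0 is [[2, 0], [0, 2]] with rank 2, so corank 0. A Groebner basis of the Jacobian ideal J(f) in C{x,y} is {x, y}; counting standard monomials gives mu = 1. Corank 0: nondegenerate Morse point, so A_1.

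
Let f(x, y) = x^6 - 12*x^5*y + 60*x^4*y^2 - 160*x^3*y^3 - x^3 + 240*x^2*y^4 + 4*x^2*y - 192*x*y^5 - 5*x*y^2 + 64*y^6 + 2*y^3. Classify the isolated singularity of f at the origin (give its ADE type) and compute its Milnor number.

Type D_7, Milnor number mu = 7.

The Hessian of f at 0 has rank 0. Corank 2; j^3 = -(x - 2*y)*(x - y)^2 has shape L^2 M (L != M), so D-series; mu = 7 gives D_7.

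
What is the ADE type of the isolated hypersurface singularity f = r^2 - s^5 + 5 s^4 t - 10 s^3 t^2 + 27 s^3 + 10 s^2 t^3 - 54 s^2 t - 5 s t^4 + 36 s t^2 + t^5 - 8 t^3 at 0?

E_{8}

The Hessian of f at 0 has rank 1. Corank 2; j^3 = (3*s - 2*t)^3 is a perfect cube, so E-series; the 5-jet and mu = 8 give E_8.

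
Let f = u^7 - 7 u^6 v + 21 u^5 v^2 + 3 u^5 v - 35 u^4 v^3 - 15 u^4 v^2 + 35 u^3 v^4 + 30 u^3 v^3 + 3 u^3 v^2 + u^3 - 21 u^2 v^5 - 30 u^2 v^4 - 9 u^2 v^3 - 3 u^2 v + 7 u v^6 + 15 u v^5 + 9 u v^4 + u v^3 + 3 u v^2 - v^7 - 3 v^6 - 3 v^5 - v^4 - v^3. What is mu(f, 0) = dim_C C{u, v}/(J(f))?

7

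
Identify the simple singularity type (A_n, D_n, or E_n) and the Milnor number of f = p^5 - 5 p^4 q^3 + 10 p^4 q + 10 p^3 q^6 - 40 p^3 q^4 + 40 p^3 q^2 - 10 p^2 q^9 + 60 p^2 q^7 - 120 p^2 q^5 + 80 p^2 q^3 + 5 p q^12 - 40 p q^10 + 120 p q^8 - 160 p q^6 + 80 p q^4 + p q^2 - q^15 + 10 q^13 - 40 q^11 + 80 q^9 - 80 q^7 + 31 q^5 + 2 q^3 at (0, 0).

The Hessian of f at 0 has rank 0. Corank 2; j^3 = q^2*(p + 2*q) has shape L^2 M (L != M), so D-series; mu = 6 gives D_6.

Type D_{6}, Milnor number mu = 6.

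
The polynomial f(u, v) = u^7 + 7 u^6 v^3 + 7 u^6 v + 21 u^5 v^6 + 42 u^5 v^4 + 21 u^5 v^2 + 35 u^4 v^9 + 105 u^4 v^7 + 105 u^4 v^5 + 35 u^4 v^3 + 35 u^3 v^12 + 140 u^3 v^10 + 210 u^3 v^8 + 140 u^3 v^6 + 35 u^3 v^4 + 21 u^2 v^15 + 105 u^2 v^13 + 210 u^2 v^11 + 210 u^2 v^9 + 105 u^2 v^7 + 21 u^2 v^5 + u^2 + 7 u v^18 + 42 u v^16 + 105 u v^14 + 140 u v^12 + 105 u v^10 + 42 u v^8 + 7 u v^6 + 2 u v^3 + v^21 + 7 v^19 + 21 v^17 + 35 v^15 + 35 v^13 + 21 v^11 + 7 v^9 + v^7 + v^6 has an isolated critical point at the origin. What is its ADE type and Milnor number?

The Hessian of f at 0 is [[2, 0], [0, 0]] with rank 1, so corank 1. A Groebner basis of the Jacobian ideal J(f) in C{u,v} is {u + v^3, u^2}; counting standard monomials gives mu = 6. Corank 1: A-series; mu = 6 gives A_6.

Type A_{6}, Milnor number mu = 6.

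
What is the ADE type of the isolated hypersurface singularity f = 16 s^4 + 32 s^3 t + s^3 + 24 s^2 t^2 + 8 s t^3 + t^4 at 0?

E_6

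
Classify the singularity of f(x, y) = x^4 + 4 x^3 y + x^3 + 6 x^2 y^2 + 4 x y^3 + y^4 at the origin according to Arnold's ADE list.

E_6

The Hessian of f at 0 has rank 0. Corank 2; j^3 = x^3 is a perfect cube, so E-series; the 4-jet and mu = 6 give E_6.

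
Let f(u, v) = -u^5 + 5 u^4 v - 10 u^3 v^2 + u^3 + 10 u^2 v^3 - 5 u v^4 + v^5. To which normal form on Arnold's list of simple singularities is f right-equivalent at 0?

E_8

The Hessian of f at 0 is [[0, 0], [0, 0]] with rank 0, so corank 2. A Groebner basis of the Jacobian ideal J(f) in C{u,v} is {v^5, u*v^3 - v^4/4, u^2}; counting standard monomials gives mu = 8. Corank 2; j^3 = u^3 is a perfect cube, so E-series; the 5-jet and mu = 8 give E_8.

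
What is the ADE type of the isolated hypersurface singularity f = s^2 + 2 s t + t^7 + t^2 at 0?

The Hessian of f at 0 is [[2, 2], [2, 2]] with rank 1, so corank 1. A Groebner basis of the Jacobian ideal J(f) in C{s,t} is {t^6, s + t}; counting standard monomials gives mu = 6. Corank 1: A-series; mu = 6 gives A_6.

A_6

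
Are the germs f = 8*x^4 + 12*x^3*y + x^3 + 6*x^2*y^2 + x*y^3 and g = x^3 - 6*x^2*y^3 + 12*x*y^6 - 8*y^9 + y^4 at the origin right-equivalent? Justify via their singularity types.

No.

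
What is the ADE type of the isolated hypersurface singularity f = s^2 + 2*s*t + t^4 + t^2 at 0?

A_{3}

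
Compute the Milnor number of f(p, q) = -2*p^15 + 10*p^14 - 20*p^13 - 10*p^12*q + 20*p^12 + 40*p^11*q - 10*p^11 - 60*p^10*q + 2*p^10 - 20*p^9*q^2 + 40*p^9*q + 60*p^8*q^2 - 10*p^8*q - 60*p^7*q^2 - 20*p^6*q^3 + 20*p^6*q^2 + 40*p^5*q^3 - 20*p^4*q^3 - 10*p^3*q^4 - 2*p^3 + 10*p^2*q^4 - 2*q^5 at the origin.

The Hessian of f at 0 is [[0, 0], [0, 0]] with rank 0, so corank 2. A Groebner basis of the Jacobian ideal J(f) in C{p,q} is {q^4, p^2}; counting standard monomials gives mu = 8. Corank 2; j^3 = -2*p^3 is a perfect cube, so E-series; the 5-jet and mu = 8 give E_8.

8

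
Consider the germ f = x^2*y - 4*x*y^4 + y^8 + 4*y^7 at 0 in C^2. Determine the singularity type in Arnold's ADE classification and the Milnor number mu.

The Hessian of f at 0 has rank 0. Corank 2; j^3 = x^2*y has shape L^2 M (L != M), so D-series; mu = 9 gives D_9.

Type D9, Milnor number mu = 9.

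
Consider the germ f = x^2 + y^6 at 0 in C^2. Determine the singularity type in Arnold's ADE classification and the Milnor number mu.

Type A_{5}, Milnor number mu = 5.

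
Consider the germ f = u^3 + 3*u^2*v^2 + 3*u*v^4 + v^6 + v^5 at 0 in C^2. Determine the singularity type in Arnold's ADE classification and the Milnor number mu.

The Hessian of f at 0 is [[0, 0], [0, 0]] with rank 0, so corank 2. A Groebner basis of the Jacobian ideal J(f) in C{u,v} is {v^4, u^3, u^2/2 + u*v^2}; counting standard monomials gives mu = 8. Corank 2; j^3 = u^3 is a perfect cube, so E-series; the 5-jet and mu = 8 give E_8.

Type E8, Milnor number mu = 8.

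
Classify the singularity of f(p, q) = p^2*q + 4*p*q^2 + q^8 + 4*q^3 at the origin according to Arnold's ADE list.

D_{9}

The Hessian of f at 0 has rank 0. Corank 2; j^3 = q*(p + 2*q)^2 has shape L^2 M (L != M), so D-series; mu = 9 gives D_9.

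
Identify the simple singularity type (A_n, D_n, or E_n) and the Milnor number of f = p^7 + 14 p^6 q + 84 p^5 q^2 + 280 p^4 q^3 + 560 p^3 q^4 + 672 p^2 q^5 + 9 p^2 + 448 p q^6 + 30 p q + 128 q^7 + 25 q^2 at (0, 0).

Type A_{6}, Milnor number mu = 6.

The Hessian of f at 0 is [[18, 30], [30, 50]] with rank 1, so corank 1. A Groebner basis of the Jacobian ideal J(f) in C{p,q} is {q^6, p + 5*q/3}; counting standard monomials gives mu = 6. Corank 1: A-series; mu = 6 gives A_6.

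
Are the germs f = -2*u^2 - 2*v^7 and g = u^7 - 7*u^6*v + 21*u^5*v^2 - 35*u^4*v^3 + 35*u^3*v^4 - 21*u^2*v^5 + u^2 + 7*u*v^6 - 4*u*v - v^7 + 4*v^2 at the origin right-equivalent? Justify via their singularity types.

The Hessian of f at 0 has rank 1. Corank 1: A-series; mu = 6 gives A_6. The Hessian of g at 0 has rank 1. Corank 1: A-series; mu = 6 gives A_6. Both have type A_6, hence right-equivalent.

Yes.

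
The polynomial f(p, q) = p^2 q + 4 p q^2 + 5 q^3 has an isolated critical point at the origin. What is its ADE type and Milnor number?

Type D_{4}, Milnor number mu = 4.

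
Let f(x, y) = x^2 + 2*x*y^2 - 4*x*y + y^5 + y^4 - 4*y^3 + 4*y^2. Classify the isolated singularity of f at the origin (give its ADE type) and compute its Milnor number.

The Hessian of f at 0 is [[2, -4], [-4, 8]] with rank 1, so corank 1. A Groebner basis of the Jacobian ideal J(f) in C{x,y} is {x^2 - 4*x*y - 4*x + 8*y, x + y^2 - 2*y}; counting standard monomials gives mu = 4. Corank 1: A-series; mu = 4 gives A_4.

Type A_4, Milnor number mu = 4.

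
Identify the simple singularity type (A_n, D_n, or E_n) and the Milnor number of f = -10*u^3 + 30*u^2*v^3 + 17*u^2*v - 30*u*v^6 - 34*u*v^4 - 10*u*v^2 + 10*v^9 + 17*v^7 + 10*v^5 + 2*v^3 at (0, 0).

Type D_4, Milnor number mu = 4.

The Hessian of f at 0 has rank 0. Corank 2; j^3 = -(2*u - v)*(5*u^2 - 6*u*v + 2*v^2) splits into three distinct lines over C (the quadratic factor has nonzero discriminant), so D_4.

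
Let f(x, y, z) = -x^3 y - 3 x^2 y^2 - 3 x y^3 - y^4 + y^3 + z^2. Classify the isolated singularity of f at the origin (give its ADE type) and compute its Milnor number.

The Hessian of f at 0 is [[0, 0, 0], [0, 0, 0], [0, 0, 2]] with rank 1, so corank 2. A Groebner basis of the Jacobian ideal J(f) in C{x,y,z} is {x^3 - 3*x*y^2 - 3*y^2, x^2*y + 2*x*y^2, y^3, z}; counting standard monomials gives mu = 7. Corank 2; j^3 = y^3 is a perfect cube, so E-series; the 4-jet and mu = 7 give E_7.

Type E_{7}, Milnor number mu = 7.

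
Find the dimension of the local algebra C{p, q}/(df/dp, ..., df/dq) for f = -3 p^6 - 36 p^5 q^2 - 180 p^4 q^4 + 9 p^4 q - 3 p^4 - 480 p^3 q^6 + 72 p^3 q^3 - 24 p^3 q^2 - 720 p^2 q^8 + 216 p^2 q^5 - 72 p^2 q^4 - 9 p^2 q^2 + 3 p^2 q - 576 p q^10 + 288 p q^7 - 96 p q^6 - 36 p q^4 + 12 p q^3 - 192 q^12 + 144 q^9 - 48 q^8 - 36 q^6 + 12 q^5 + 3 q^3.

The Hessian of f at 0 has rank 0. Corank 2; j^3 = 3*q*(p^2 + q^2) splits into three distinct lines over C (the quadratic factor has nonzero discriminant), so D_4.

4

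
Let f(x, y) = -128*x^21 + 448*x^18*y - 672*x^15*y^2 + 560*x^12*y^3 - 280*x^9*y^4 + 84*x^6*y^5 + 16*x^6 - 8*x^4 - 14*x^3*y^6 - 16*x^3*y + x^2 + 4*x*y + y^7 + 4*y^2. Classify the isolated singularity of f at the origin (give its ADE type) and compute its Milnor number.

Type A_6, Milnor number mu = 6.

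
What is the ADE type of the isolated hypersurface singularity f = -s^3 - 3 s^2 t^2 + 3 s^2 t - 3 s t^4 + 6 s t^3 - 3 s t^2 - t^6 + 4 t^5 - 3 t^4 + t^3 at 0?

The Hessian of f at 0 has rank 0. Corank 2; j^3 = -(s - t)^3 is a perfect cube, so E-series; the 5-jet and mu = 8 give E_8.

E_8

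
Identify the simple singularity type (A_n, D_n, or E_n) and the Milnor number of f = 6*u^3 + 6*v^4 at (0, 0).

Type E_6, Milnor number mu = 6.

The Hessian of f at 0 has rank 0. Corank 2; j^3 = 6*u^3 is a perfect cube, so E-series; the 4-jet and mu = 6 give E_6.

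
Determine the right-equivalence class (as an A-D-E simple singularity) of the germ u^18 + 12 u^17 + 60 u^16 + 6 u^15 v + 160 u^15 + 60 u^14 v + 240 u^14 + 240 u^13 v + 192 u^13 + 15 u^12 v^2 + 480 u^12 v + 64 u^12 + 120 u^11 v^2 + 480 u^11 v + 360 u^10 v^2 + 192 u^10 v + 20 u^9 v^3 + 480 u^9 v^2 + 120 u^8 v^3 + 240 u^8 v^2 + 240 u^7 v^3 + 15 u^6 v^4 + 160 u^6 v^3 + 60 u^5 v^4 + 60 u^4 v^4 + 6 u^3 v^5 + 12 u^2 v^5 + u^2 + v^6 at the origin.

A_5

The Hessian of f at 0 has rank 1. Corank 1: A-series; mu = 5 gives A_5.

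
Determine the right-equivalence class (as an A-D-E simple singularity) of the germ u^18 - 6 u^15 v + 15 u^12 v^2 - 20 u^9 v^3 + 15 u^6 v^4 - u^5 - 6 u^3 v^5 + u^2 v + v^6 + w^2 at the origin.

D_7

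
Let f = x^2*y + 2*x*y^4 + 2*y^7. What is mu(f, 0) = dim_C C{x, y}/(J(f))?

8

The Hessian of f at 0 has rank 0. Corank 2; j^3 = x^2*y has shape L^2 M (L != M), so D-series; mu = 8 gives D_8.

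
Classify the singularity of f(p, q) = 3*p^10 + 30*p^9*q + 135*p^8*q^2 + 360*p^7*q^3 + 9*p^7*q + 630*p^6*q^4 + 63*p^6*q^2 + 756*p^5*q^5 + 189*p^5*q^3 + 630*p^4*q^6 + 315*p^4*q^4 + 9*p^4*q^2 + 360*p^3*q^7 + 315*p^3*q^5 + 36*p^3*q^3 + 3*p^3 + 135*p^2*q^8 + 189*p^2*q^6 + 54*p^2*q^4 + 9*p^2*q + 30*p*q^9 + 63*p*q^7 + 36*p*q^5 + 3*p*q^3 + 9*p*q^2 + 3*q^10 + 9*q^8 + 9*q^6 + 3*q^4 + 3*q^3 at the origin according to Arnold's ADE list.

The Hessian of f at 0 has rank 0. Corank 2; j^3 = 3*(p + q)^3 is a perfect cube, so E-series; the 4-jet and mu = 7 give E_7.

E7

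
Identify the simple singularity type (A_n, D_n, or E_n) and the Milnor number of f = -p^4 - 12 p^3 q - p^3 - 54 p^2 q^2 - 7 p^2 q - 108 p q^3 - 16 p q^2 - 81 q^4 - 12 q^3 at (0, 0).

Type D_5, Milnor number mu = 5.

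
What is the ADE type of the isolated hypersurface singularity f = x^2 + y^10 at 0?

The Hessian of f at 0 is [[2, 0], [0, 0]] with rank 1, so corank 1. A Groebner basis of the Jacobian ideal J(f) in C{x,y} is {y^9, x}; counting standard monomials gives mu = 9. Corank 1: A-series; mu = 9 gives A_9.

A_{9}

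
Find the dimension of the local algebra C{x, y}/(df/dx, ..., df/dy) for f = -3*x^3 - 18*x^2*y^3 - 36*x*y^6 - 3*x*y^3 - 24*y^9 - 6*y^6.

7

The Hessian of f at 0 is [[0, 0], [0, 0]] with rank 0, so corank 2. A Groebner basis of the Jacobian ideal J(f) in C{x,y} is {x^3, x*y^2, 3*x^2 + y^3}; counting standard monomials gives mu = 7. Corank 2; j^3 = -3*x^3 is a perfect cube, so E-series; the 4-jet and mu = 7 give E_7.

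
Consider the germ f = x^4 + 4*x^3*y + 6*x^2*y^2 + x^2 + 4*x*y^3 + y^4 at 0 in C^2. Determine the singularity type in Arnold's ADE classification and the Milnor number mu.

Type A3, Milnor number mu = 3.

The Hessian of f at 0 has rank 1. Corank 1: A-series; mu = 3 gives A_3.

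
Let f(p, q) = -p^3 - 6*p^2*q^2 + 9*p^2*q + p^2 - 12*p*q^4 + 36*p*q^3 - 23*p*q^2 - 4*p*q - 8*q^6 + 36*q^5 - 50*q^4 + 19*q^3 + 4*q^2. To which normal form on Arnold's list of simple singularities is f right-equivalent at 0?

A_{2}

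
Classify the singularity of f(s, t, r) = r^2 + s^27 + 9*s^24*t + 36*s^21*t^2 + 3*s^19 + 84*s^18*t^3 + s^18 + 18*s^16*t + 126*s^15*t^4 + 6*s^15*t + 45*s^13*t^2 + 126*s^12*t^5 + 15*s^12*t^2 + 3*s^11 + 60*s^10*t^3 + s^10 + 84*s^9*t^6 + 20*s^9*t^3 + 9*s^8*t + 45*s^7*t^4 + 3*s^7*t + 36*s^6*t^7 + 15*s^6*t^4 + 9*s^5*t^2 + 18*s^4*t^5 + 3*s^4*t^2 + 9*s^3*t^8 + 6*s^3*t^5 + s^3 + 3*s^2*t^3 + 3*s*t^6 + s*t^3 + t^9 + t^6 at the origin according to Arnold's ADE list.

E_{7}

The Hessian of f at 0 is [[0, 0, 0], [0, 0, 0], [0, 0, 2]] with rank 1, so corank 2. A Groebner basis of the Jacobian ideal J(f) in C{s,t,r} is {s^3, s*t^2, 3*s^2 + t^3, r}; counting standard monomials gives mu = 7. Corank 2; j^3 = s^3 is a perfect cube, so E-series; the 4-jet and mu = 7 give E_7.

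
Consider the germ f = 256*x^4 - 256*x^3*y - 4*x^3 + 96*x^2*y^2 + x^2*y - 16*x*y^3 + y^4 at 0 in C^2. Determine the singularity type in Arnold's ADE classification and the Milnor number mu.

The Hessian of f at 0 is [[0, 0], [0, 0]] with rank 0, so corank 2. A Groebner basis of the Jacobian ideal J(f) in C{x,y} is {x*y^2, x*y/16 + y^3, x^2 - x*y/4}; counting standard monomials gives mu = 5. Corank 2; j^3 = -x^2*(4*x - y) has shape L^2 M (L != M), so D-series; mu = 5 gives D_5.

Type D_5, Milnor number mu = 5.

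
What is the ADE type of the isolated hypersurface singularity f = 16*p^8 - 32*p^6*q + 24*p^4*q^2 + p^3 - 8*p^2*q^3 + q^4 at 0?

The Hessian of f at 0 has rank 0. Corank 2; j^3 = p^3 is a perfect cube, so E-series; the 4-jet and mu = 6 give E_6.

E_{6}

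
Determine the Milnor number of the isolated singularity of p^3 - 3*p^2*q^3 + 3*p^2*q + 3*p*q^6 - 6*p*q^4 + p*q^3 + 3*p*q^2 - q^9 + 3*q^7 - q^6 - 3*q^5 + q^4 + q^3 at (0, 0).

7

The Hessian of f at 0 has rank 0. Corank 2; j^3 = (p + q)^3 is a perfect cube, so E-series; the 4-jet and mu = 7 give E_7.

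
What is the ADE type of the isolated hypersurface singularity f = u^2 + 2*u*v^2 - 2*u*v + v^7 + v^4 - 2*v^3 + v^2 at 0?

A_6

The Hessian of f at 0 has rank 1. Corank 1: A-series; mu = 6 gives A_6.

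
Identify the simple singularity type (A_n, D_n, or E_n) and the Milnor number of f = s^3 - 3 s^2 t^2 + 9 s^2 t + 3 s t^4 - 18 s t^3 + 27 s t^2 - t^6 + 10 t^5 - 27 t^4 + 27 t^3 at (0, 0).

The Hessian of f at 0 has rank 0. Corank 2; j^3 = (s + 3*t)^3 is a perfect cube, so E-series; the 5-jet and mu = 8 give E_8.

Type E8, Milnor number mu = 8.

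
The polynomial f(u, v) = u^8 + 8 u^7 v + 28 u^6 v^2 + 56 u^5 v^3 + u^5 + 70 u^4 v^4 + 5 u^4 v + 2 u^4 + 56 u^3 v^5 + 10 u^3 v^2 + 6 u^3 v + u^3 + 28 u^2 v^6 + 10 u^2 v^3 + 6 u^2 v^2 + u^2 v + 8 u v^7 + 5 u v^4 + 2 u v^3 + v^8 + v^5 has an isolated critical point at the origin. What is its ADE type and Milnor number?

The Hessian of f at 0 has rank 0. Corank 2; j^3 = u^2*(u + v) has shape L^2 M (L != M), so D-series; mu = 9 gives D_9.

Type D_{9}, Milnor number mu = 9.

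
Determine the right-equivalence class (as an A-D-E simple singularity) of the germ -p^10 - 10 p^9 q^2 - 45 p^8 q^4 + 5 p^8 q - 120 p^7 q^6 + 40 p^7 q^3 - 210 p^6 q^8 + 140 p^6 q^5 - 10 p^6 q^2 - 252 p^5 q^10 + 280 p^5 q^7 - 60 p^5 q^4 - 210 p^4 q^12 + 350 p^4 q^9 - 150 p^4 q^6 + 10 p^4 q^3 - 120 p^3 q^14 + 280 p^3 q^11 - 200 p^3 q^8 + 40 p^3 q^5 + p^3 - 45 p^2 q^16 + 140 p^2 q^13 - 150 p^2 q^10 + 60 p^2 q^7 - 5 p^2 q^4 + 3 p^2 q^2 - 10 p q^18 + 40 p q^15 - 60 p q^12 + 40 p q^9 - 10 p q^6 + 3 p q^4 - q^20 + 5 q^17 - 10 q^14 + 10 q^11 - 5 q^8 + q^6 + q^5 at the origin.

E_{8}

The Hessian of f at 0 is [[0, 0], [0, 0]] with rank 0, so corank 2. A Groebner basis of the Jacobian ideal J(f) in C{p,q} is {q^4, p^3, p^2/2 + p*q^2}; counting standard monomials gives mu = 8. Corank 2; j^3 = p^3 is a perfect cube, so E-series; the 5-jet and mu = 8 give E_8.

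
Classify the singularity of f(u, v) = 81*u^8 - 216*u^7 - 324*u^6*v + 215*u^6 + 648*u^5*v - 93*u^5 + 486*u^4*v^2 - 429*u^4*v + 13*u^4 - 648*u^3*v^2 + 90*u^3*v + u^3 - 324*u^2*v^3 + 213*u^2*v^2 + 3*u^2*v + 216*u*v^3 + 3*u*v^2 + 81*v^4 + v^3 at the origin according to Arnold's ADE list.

E6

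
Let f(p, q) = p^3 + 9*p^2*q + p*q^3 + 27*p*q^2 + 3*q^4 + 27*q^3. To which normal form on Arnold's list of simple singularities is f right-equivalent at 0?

The Hessian of f at 0 is [[0, 0], [0, 0]] with rank 0, so corank 2. A Groebner basis of the Jacobian ideal J(f) in C{p,q} is {p^3 + 9*p^2*q + 162*p^2 + 972*p*q + 1458*q^2, -9*p^2 + p*q^2 - 54*p*q - 81*q^2, 3*p^2 + 18*p*q + q^3 + 27*q^2}; counting standard monomials gives mu = 7. Corank 2; j^3 = (p + 3*q)^3 is a perfect cube, so E-series; the 4-jet and mu = 7 give E_7.

E7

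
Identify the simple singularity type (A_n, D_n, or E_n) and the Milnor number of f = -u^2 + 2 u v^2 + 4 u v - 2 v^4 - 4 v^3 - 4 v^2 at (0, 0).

Type A3, Milnor number mu = 3.

The Hessian of f at 0 has rank 1. Corank 1: A-series; mu = 3 gives A_3.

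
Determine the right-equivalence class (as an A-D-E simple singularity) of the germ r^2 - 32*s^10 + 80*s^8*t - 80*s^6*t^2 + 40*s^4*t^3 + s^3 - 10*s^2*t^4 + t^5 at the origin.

The Hessian of f at 0 has rank 1. Corank 2; j^3 = s^3 is a perfect cube, so E-series; the 5-jet and mu = 8 give E_8.

E_8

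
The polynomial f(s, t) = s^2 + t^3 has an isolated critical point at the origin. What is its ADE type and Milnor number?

Type A_2, Milnor number mu = 2.

The Hessian of f at 0 has rank 1. Corank 1: A-series; mu = 2 gives A_2.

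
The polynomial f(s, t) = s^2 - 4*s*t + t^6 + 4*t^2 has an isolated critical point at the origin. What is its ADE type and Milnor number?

Type A_{5}, Milnor number mu = 5.

The Hessian of f at 0 is [[2, -4], [-4, 8]] with rank 1, so corank 1. A Groebner basis of the Jacobian ideal J(f) in C{s,t} is {t^5, s - 2*t}; counting standard monomials gives mu = 5. Corank 1: A-series; mu = 5 gives A_5.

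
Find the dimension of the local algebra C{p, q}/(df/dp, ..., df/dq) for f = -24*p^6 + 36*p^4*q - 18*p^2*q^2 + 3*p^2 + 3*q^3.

2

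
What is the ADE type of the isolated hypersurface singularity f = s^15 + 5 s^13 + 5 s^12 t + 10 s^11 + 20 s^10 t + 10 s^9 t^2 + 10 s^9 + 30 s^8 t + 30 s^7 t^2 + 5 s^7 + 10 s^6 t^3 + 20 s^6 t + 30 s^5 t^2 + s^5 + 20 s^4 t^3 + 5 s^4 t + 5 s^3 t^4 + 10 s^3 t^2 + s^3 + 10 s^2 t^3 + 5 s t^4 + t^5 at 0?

E_8

The Hessian of f at 0 has rank 0. Corank 2; j^3 = s^3 is a perfect cube, so E-series; the 5-jet and mu = 8 give E_8.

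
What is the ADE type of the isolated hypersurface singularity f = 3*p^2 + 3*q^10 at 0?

The Hessian of f at 0 is [[6, 0], [0, 0]] with rank 1, so corank 1. A Groebner basis of the Jacobian ideal J(f) in C{p,q} is {q^9, p}; counting standard monomials gives mu = 9. Corank 1: A-series; mu = 9 gives A_9.

A_9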